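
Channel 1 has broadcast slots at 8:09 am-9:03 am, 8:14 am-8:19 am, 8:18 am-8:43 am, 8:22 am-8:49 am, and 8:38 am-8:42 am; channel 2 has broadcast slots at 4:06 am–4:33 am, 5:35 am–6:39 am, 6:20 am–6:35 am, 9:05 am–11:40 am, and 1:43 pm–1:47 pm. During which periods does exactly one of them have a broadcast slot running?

4:06 am-4:33 am, 5:35 am-6:39 am, 8:09 am-9:03 am, 9:05 am-11:40 am, 1:43 pm-1:47 pm

First set merges to 8:09 am-9:03 am.
Second set merges to 4:06 am-4:33 am, 5:35 am-6:39 am, 9:05 am-11:40 am, 1:43 pm-1:47 pm.
A \ B = 8:09 am-9:03 am.
B \ A = 4:06 am-4:33 am, 5:35 am-6:39 am, 9:05 am-11:40 am, 1:43 pm-1:47 pm.
Union of the two gives the symmetric difference.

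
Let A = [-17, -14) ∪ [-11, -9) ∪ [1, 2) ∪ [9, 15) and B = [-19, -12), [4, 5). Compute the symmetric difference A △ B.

[-19, -17) ∪ [-14, -12) ∪ [-11, -9) ∪ [1, 2) ∪ [4, 5) ∪ [9, 15)

A \ B = [-11, -9), [1, 2), [9, 15).
B \ A = [-19, -17), [-14, -12), [4, 5).
Union of the two gives the symmetric difference.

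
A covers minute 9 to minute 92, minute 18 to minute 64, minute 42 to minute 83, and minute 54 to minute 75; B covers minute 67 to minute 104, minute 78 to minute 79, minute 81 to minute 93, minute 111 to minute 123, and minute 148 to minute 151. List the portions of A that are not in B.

Merge the first list: minute 9 to minute 92.
Merge the second list: minute 67 to minute 104, minute 111 to minute 123, minute 148 to minute 151.
minute 9 to minute 92 minus B → minute 9 to minute 67.

minute 9 to minute 67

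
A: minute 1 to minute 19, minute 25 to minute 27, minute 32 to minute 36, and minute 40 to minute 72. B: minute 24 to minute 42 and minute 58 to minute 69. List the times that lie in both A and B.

minute 1 to minute 19: no overlap with the second set.
minute 25 to minute 27 meets the second set on minute 25 to minute 27.
minute 32 to minute 36 meets the second set on minute 32 to minute 36.
minute 40 to minute 72 meets the second set on minute 40 to minute 42, minute 58 to minute 69.

minute 25 to minute 27, minute 32 to minute 36, minute 40 to minute 42, minute 58 to minute 69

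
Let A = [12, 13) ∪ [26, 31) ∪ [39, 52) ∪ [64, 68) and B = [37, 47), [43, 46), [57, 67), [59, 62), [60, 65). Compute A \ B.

[12, 13) ∪ [26, 31) ∪ [47, 52) ∪ [67, 68)

B, merged: [37, 47), [57, 67).
[12, 13): no B overlap → unchanged.
[26, 31): no B overlap → unchanged.
[39, 52) minus B → [47, 52).
[64, 68) minus B → [67, 68).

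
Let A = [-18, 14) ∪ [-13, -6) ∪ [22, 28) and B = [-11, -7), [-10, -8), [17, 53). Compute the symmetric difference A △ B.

[-18, -11) ∪ [-7, 14) ∪ [17, 22) ∪ [28, 53)

A, merged: [-18, 14), [22, 28).
B, merged: [-11, -7), [17, 53).
A \ B = [-18, -11), [-7, 14).
B \ A = [17, 22), [28, 53).
Union of the two gives the symmetric difference.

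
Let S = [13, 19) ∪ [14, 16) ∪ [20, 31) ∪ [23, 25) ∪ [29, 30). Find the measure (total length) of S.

17

Merged: [13, 19), [20, 31).
Lengths: 6 + 11 = 17.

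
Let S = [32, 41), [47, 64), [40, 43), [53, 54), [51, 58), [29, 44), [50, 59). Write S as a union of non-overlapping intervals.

Sort by start: [29, 44), [32, 41), [40, 43), [47, 64), [50, 59), [51, 58), [53, 54).
[32, 41) overlaps/touches [29, 44) → extend to [29, 44).
[40, 43) overlaps/touches [29, 44) → extend to [29, 44).
[47, 64) is disjoint → start new block.
[50, 59) overlaps/touches [47, 64) → extend to [47, 64).
[51, 58) overlaps/touches [47, 64) → extend to [47, 64).
[53, 54) overlaps/touches [47, 64) → extend to [47, 64).

[29, 44) ∪ [47, 64)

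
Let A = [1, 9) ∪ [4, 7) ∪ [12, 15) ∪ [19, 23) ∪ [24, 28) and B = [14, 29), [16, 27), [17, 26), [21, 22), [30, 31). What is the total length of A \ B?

Merge the first list: [1, 9), [12, 15), [19, 23), [24, 28).
Merge the second list: [14, 29), [30, 31).
A \ B = [1, 9), [12, 14).
Total: 8 + 2 = 10.

10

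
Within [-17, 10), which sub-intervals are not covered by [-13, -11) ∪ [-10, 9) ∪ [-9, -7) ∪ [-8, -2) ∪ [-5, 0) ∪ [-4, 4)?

The merged coverage is [-13, -11), [-10, 9).
Uncovered inside [-17, 10): [-17, -13), [-11, -10), [9, 10).

[-17, -13) ∪ [-11, -10) ∪ [9, 10)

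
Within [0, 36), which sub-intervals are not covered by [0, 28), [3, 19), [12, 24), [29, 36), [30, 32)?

The merged coverage is [0, 28), [29, 36).
Gaps within [0, 36): [28, 29).

[28, 29)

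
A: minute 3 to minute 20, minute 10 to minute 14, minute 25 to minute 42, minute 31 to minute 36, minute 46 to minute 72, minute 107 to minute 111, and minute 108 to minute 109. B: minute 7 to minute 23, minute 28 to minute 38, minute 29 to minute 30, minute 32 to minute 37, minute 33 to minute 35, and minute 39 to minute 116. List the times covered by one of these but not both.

Merge the first list: minute 3 to minute 20, minute 25 to minute 42, minute 46 to minute 72, minute 107 to minute 111.
Merge the second list: minute 7 to minute 23, minute 28 to minute 38, minute 39 to minute 116.
A \ B = minute 3 to minute 7, minute 25 to minute 28, minute 38 to minute 39.
B \ A = minute 20 to minute 23, minute 42 to minute 46, minute 72 to minute 107, minute 111 to minute 116.
Union of the two gives the symmetric difference.

minute 3 to minute 7, minute 20 to minute 23, minute 25 to minute 28, minute 38 to minute 39, minute 42 to minute 46, minute 72 to minute 107, minute 111 to minute 116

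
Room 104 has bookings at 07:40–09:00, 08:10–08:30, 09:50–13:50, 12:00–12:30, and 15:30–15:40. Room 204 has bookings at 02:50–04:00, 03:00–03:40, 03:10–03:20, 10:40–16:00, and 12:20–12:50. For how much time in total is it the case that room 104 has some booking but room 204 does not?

A, merged: 07:40–09:00, 09:50–13:50, 15:30–15:40.
B, merged: 02:50–04:00, 10:40–16:00.
A \ B = 07:40–09:00, 09:50–10:40.
Total: 1 h 20 min + 50 min = 2 h 10 min.

2 h 10 min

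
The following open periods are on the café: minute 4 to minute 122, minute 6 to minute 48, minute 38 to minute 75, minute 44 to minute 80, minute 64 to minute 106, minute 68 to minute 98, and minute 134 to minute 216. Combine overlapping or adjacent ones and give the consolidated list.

minute 4 to minute 122, minute 134 to minute 216

minute 6 to minute 48 overlaps/touches minute 4 to minute 122 → extend to minute 4 to minute 122.
minute 38 to minute 75 overlaps/touches minute 4 to minute 122 → extend to minute 4 to minute 122.
minute 44 to minute 80 overlaps/touches minute 4 to minute 122 → extend to minute 4 to minute 122.
minute 64 to minute 106 overlaps/touches minute 4 to minute 122 → extend to minute 4 to minute 122.
minute 68 to minute 98 overlaps/touches minute 4 to minute 122 → extend to minute 4 to minute 122.
minute 134 to minute 216 is disjoint → start new block.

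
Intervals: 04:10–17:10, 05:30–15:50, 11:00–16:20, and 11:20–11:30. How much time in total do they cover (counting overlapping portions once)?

Merged: 04:10-17:10.
Length: 13 h.

13 h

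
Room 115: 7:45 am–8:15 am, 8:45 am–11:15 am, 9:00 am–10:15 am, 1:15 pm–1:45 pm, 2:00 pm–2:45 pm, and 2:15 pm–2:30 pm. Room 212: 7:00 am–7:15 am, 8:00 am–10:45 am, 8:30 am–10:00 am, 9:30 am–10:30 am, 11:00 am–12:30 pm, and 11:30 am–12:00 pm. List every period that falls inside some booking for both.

8:00 am–8:15 am, 8:45 am–10:45 am, 11:00 am–11:15 am

A, merged: 7:45 am–8:15 am, 8:45 am–11:15 am, 1:15 pm–1:45 pm, 2:00 pm–2:45 pm.
B, merged: 7:00 am–7:15 am, 8:00 am–10:45 am, 11:00 am–12:30 pm.
7:45 am–8:15 am meets the second set on 8:00 am–8:15 am.
8:45 am–11:15 am meets the second set on 8:45 am–10:45 am, 11:00 am–11:15 am.
1:15 pm–1:45 pm: no overlap with the second set.
2:00 pm–2:45 pm: no overlap with the second set.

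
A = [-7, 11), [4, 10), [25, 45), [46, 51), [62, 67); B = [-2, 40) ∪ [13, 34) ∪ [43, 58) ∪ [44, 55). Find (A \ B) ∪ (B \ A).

[-7, -2) ∪ [11, 25) ∪ [40, 43) ∪ [45, 46) ∪ [51, 58) ∪ [62, 67)

First set merges to [-7, 11), [25, 45), [46, 51), [62, 67).
Second set merges to [-2, 40), [43, 58).
A \ B = [-7, -2), [40, 43), [62, 67).
B \ A = [11, 25), [45, 46), [51, 58).
Union of the two gives the symmetric difference.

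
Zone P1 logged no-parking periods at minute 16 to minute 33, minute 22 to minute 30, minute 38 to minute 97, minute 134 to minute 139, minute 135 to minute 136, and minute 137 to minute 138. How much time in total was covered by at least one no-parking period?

81 minutes

Merged: minute 16 to minute 33, minute 38 to minute 97, minute 134 to minute 139.
Lengths: 17 minutes + 59 minutes + 5 minutes = 81 minutes.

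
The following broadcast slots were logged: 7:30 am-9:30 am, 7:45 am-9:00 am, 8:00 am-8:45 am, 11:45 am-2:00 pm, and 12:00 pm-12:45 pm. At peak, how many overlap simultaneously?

Sweep endpoints in order; track running count of active intervals.
Peak of 3 reached at 8:00 am.

3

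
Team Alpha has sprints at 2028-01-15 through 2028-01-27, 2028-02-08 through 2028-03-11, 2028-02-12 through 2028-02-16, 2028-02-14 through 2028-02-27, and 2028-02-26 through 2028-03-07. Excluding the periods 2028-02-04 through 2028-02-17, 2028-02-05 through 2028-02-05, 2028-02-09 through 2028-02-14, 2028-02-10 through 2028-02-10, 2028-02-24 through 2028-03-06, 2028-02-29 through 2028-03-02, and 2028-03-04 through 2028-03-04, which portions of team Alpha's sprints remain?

First set merges to 2028-01-15 through 2028-01-27, 2028-02-08 through 2028-03-11.
Second set merges to 2028-02-04 through 2028-02-17, 2028-02-24 through 2028-03-06.
2028-01-15 through 2028-01-27: nothing removed.
2028-02-08 through 2028-03-11 \ B = 2028-02-18 through 2028-02-23, 2028-03-07 through 2028-03-11.

2028-01-15 through 2028-01-27, 2028-02-18 through 2028-02-23, 2028-03-07 through 2028-03-11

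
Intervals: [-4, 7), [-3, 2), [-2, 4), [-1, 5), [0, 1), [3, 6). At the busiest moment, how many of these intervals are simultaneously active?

5

Sweep endpoints in order; track running count of active intervals.
Peak of 5 reached at 0.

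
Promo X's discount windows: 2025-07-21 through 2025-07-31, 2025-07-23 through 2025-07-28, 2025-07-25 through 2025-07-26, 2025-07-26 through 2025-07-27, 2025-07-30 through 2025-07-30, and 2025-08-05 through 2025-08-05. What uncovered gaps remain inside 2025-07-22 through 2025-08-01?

The merged coverage is 2025-07-21 through 2025-07-31, 2025-08-05 through 2025-08-05.
Gaps within 2025-07-22 through 2025-08-01: 2025-08-01 through 2025-08-01.

2025-08-01 through 2025-08-01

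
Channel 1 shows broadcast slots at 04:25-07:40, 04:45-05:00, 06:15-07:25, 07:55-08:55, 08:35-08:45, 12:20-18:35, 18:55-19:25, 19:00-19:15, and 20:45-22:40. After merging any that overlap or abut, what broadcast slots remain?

04:45-05:00 overlaps/touches 04:25-07:40 → extend to 04:25-07:40.
06:15-07:25 overlaps/touches 04:25-07:40 → extend to 04:25-07:40.
07:55-08:55 is disjoint → start new block.
08:35-08:45 overlaps/touches 07:55-08:55 → extend to 07:55-08:55.
12:20-18:35 is disjoint → start new block.
18:55-19:25 is disjoint → start new block.
19:00-19:15 overlaps/touches 18:55-19:25 → extend to 18:55-19:25.
20:45-22:40 is disjoint → start new block.

04:25-07:40, 07:55-08:55, 12:20-18:35, 18:55-19:25, 20:45-22:40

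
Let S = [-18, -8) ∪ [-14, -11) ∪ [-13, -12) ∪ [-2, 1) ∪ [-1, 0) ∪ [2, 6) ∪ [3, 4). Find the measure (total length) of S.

Merged: [-18, -8), [-2, 1), [2, 6).
Lengths: 10 + 3 + 4 = 17.

17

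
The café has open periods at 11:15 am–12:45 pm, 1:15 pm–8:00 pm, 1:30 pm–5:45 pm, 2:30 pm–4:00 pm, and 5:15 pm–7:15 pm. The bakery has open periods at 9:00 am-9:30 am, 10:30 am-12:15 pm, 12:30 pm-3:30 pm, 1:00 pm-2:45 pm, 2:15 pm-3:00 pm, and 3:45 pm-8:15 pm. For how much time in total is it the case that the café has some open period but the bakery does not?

30 min

First set merges to 11:15 am–12:45 pm, 1:15 pm–8:00 pm.
Second set merges to 9:00 am–9:30 am, 10:30 am–12:15 pm, 12:30 pm–3:30 pm, 3:45 pm–8:15 pm.
A \ B = 12:15 pm–12:30 pm, 3:30 pm–3:45 pm.
Total: 15 min + 15 min = 30 min.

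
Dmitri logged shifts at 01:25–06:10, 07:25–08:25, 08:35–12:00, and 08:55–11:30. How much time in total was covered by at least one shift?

9 h 10 min

Merged: 01:25–06:10, 07:25–08:25, 08:35–12:00.
Lengths: 4 h 45 min + 1 h + 3 h 25 min = 9 h 10 min.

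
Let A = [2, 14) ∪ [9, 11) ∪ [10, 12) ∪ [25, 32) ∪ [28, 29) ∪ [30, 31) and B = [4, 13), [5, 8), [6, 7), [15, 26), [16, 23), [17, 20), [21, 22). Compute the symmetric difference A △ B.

[2, 4) ∪ [13, 14) ∪ [15, 25) ∪ [26, 32)

A, merged: [2, 14), [25, 32).
B, merged: [4, 13), [15, 26).
A but not B: [2, 4), [13, 14), [26, 32).
B but not A: [15, 25).
Combining gives A △ B.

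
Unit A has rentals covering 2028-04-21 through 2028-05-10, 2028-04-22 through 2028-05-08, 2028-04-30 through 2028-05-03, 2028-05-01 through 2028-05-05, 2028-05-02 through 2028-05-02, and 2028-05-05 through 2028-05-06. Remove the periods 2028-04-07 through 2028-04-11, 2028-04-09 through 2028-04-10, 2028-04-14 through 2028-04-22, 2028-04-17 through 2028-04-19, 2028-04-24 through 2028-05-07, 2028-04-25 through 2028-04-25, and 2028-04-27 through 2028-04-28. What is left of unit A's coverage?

First set merges to 2028-04-21 through 2028-05-10.
Second set merges to 2028-04-07 through 2028-04-11, 2028-04-14 through 2028-04-22, 2028-04-24 through 2028-05-07.
2028-04-21 through 2028-05-10 minus B → 2028-04-23 through 2028-04-23, 2028-05-08 through 2028-05-10.

2028-04-23 through 2028-04-23, 2028-05-08 through 2028-05-10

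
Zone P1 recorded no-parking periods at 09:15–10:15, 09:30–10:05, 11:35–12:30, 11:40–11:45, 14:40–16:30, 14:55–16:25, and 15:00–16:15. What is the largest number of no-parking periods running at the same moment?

Walk the sorted start/end points keeping a running depth.
The depth first hits 3 at 15:00.

3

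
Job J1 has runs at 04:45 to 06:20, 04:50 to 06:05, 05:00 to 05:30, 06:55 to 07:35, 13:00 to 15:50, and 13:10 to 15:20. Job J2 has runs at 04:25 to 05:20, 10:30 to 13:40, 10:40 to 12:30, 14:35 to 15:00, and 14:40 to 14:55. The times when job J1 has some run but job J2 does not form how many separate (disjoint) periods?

A, merged: 04:45–06:20, 06:55–07:35, 13:00–15:50.
B, merged: 04:25–05:20, 10:30–13:40, 14:35–15:00.
A \ B = 05:20–06:20, 06:55–07:35, 13:40–14:35, 15:00–15:50.
That is 4 disjoint pieces.

4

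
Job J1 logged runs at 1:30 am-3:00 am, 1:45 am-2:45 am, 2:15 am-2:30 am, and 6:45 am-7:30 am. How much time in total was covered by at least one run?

2 h 15 min

Merged: 1:30 am–3:00 am, 6:45 am–7:30 am.
Lengths: 1 h 30 min + 45 min = 2 h 15 min.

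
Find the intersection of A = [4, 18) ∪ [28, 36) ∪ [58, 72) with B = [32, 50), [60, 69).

[4, 18): no overlap with the second set.
[28, 36) meets the second set on [32, 36).
[58, 72) meets the second set on [60, 69).

[32, 36) ∪ [60, 69)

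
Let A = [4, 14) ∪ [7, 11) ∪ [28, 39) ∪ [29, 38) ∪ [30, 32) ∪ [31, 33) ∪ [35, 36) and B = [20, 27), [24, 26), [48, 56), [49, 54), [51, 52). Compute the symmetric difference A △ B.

[4, 14) ∪ [20, 27) ∪ [28, 39) ∪ [48, 56)

Merge the first list: [4, 14), [28, 39).
Merge the second list: [20, 27), [48, 56).
A but not B: [4, 14), [28, 39).
B but not A: [20, 27), [48, 56).
Combining gives A △ B.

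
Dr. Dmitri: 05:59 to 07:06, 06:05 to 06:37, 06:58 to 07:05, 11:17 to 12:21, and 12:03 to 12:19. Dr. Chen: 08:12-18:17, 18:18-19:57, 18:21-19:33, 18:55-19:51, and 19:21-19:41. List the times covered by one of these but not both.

05:59-07:06, 08:12-11:17, 12:21-18:17, 18:18-19:57

Merge the first list: 05:59-07:06, 11:17-12:21.
Merge the second list: 08:12-18:17, 18:18-19:57.
A \ B = 05:59-07:06.
B \ A = 08:12-11:17, 12:21-18:17, 18:18-19:57.
Union of the two gives the symmetric difference.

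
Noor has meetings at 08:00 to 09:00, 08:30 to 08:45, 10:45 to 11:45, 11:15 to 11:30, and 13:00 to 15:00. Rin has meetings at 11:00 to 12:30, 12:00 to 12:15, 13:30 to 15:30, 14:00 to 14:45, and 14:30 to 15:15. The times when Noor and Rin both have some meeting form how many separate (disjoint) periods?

2

Merge the first list: 08:00–09:00, 10:45–11:45, 13:00–15:00.
Merge the second list: 11:00–12:30, 13:30–15:30.
A ∩ B = 11:00–11:45, 13:30–15:00.
That is 2 disjoint pieces.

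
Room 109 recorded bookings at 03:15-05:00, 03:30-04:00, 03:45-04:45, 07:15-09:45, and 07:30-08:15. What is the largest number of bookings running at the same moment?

Walk the sorted start/end points keeping a running depth.
The depth first hits 3 at 03:45.

3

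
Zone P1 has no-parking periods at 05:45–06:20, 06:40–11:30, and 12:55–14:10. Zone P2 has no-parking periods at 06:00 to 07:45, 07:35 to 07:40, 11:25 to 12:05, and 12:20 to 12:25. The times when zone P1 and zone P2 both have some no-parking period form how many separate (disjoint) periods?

Second set merges to 06:00–07:45, 11:25–12:05, 12:20–12:25.
A ∩ B = 06:00–06:20, 06:40–07:45, 11:25–11:30.
That is 3 disjoint pieces.

3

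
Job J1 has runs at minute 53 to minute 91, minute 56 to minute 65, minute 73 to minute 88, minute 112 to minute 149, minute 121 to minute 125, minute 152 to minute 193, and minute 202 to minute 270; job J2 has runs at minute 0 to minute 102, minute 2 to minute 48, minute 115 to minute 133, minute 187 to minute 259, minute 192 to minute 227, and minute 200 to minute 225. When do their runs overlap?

A, merged: minute 53 to minute 91, minute 112 to minute 149, minute 152 to minute 193, minute 202 to minute 270.
B, merged: minute 0 to minute 102, minute 115 to minute 133, minute 187 to minute 259.
minute 53 to minute 91 meets the second set on minute 53 to minute 91.
minute 112 to minute 149 meets the second set on minute 115 to minute 133.
minute 152 to minute 193 meets the second set on minute 187 to minute 193.
minute 202 to minute 270 meets the second set on minute 202 to minute 259.

minute 53 to minute 91, minute 115 to minute 133, minute 187 to minute 193, minute 202 to minute 259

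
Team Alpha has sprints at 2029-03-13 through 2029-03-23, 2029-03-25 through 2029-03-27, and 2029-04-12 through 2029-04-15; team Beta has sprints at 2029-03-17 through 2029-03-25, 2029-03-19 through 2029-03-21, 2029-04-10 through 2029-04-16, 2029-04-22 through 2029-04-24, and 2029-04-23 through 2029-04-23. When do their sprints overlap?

Merge the second list: 2029-03-17 through 2029-03-25, 2029-04-10 through 2029-04-16, 2029-04-22 through 2029-04-24.
2029-03-13 through 2029-03-23 ∩ B → 2029-03-17 through 2029-03-23.
2029-03-25 through 2029-03-27 ∩ B → 2029-03-25 through 2029-03-25.
2029-04-12 through 2029-04-15 ∩ B → 2029-04-12 through 2029-04-15.

2029-03-17 through 2029-03-23, 2029-03-25 through 2029-03-25, 2029-04-12 through 2029-04-15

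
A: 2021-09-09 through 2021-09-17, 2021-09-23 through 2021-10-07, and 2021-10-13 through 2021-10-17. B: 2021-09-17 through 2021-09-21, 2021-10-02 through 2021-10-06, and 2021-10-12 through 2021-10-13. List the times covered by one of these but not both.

2021-09-09 through 2021-09-16, 2021-09-18 through 2021-09-21, 2021-09-23 through 2021-10-01, 2021-10-07 through 2021-10-07, 2021-10-12 through 2021-10-12, 2021-10-14 through 2021-10-17

A but not B: 2021-09-09 through 2021-09-16, 2021-09-23 through 2021-10-01, 2021-10-07 through 2021-10-07, 2021-10-14 through 2021-10-17.
B but not A: 2021-09-18 through 2021-09-21, 2021-10-12 through 2021-10-12.
Combining gives A △ B.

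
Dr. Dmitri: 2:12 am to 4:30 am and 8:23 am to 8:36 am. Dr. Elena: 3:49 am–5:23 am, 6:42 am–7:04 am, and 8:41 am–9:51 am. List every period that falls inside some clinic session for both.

2:12 am–4:30 am overlaps B on 3:49 am–4:30 am.
8:23 am–8:36 am falls entirely outside B.

3:49 am–4:30 am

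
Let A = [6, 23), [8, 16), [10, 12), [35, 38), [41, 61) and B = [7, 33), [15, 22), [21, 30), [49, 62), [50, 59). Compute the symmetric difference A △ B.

Merge the first list: [6, 23), [35, 38), [41, 61).
Merge the second list: [7, 33), [49, 62).
A \ B = [6, 7), [35, 38), [41, 49).
B \ A = [23, 33), [61, 62).
Union of the two gives the symmetric difference.

[6, 7) ∪ [23, 33) ∪ [35, 38) ∪ [41, 49) ∪ [61, 62)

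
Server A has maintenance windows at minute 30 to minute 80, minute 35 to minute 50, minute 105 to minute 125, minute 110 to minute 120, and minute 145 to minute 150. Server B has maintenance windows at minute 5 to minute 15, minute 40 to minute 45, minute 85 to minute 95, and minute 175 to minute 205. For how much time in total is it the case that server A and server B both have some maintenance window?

5 minutes

First set merges to minute 30 to minute 80, minute 105 to minute 125, minute 145 to minute 150.
A ∩ B = minute 40 to minute 45.
Total: 5 minutes.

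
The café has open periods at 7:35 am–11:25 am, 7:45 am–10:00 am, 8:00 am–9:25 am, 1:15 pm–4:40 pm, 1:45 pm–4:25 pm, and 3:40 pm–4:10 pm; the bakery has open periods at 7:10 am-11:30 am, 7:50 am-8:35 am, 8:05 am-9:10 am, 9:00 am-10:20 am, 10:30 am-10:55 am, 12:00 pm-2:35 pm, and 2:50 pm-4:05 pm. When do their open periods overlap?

First set merges to 7:35 am-11:25 am, 1:15 pm-4:40 pm.
Second set merges to 7:10 am-11:30 am, 12:00 pm-2:35 pm, 2:50 pm-4:05 pm.
7:35 am-11:25 am overlaps B on 7:35 am-11:25 am.
1:15 pm-4:40 pm overlaps B on 1:15 pm-2:35 pm, 2:50 pm-4:05 pm.

7:35 am-11:25 am, 1:15 pm-2:35 pm, 2:50 pm-4:05 pm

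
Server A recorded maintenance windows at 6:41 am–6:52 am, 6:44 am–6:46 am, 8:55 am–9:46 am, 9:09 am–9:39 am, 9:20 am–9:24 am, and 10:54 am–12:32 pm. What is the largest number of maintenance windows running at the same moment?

3

Sweep endpoints in order; track running count of active intervals.
Peak of 3 reached at 9:20 am.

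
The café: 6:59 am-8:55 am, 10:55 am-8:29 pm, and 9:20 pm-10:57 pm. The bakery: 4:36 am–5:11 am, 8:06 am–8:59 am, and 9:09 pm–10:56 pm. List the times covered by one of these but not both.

A but not B: 6:59 am–8:06 am, 10:55 am–8:29 pm, 10:56 pm–10:57 pm.
B but not A: 4:36 am–5:11 am, 8:55 am–8:59 am, 9:09 pm–9:20 pm.
Combining gives A △ B.

4:36 am–5:11 am, 6:59 am–8:06 am, 8:55 am–8:59 am, 10:55 am–8:29 pm, 9:09 pm–9:20 pm, 10:56 pm–10:57 pm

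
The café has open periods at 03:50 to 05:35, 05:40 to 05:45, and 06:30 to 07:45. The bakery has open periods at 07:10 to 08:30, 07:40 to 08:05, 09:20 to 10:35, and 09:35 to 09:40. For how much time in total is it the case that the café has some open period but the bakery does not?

2 h 30 min

B, merged: 07:10–08:30, 09:20–10:35.
A \ B = 03:50–05:35, 05:40–05:45, 06:30–07:10.
Total: 1 h 45 min + 5 min + 40 min = 2 h 30 min.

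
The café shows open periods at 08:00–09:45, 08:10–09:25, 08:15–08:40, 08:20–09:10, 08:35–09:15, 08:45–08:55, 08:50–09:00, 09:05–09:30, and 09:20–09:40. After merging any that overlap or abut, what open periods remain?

08:00-09:45

08:10-09:25 overlaps/touches 08:00-09:45 → extend to 08:00-09:45.
08:15-08:40 overlaps/touches 08:00-09:45 → extend to 08:00-09:45.
08:20-09:10 overlaps/touches 08:00-09:45 → extend to 08:00-09:45.
08:35-09:15 overlaps/touches 08:00-09:45 → extend to 08:00-09:45.
08:45-08:55 overlaps/touches 08:00-09:45 → extend to 08:00-09:45.
08:50-09:00 overlaps/touches 08:00-09:45 → extend to 08:00-09:45.
09:05-09:30 overlaps/touches 08:00-09:45 → extend to 08:00-09:45.
09:20-09:40 overlaps/touches 08:00-09:45 → extend to 08:00-09:45.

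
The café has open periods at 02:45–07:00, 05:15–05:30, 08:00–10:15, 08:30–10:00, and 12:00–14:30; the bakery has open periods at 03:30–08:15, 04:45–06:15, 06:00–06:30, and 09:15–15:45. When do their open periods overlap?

First set merges to 02:45–07:00, 08:00–10:15, 12:00–14:30.
Second set merges to 03:30–08:15, 09:15–15:45.
02:45–07:00 overlaps B on 03:30–07:00.
08:00–10:15 overlaps B on 08:00–08:15, 09:15–10:15.
12:00–14:30 overlaps B on 12:00–14:30.

03:30–07:00, 08:00–08:15, 09:15–10:15, 12:00–14:30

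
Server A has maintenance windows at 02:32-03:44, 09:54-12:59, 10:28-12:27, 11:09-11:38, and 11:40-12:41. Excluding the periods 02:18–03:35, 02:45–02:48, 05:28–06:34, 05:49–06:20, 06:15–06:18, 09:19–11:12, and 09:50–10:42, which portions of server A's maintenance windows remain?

03:35-03:44, 11:12-12:59

Merge the first list: 02:32-03:44, 09:54-12:59.
Merge the second list: 02:18-03:35, 05:28-06:34, 09:19-11:12.
02:32-03:44 \ B = 03:35-03:44.
09:54-12:59 \ B = 11:12-12:59.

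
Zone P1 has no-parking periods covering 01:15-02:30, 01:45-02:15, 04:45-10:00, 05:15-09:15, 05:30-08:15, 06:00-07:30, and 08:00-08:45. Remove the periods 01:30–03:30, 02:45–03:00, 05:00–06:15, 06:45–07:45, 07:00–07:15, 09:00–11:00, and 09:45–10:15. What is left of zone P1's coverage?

01:15–01:30, 04:45–05:00, 06:15–06:45, 07:45–09:00

A, merged: 01:15–02:30, 04:45–10:00.
B, merged: 01:30–03:30, 05:00–06:15, 06:45–07:45, 09:00–11:00.
01:15–02:30 with B removed leaves 01:15–01:30.
04:45–10:00 with B removed leaves 04:45–05:00, 06:15–06:45, 07:45–09:00.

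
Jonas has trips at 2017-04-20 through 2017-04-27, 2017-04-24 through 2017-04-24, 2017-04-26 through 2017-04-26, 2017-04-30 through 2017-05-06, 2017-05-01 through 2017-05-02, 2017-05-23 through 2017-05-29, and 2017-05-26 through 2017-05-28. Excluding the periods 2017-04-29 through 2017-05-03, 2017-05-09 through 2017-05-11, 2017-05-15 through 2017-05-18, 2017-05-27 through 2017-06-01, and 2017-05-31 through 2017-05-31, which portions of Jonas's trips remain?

2017-04-20 through 2017-04-27, 2017-05-04 through 2017-05-06, 2017-05-23 through 2017-05-26

Merge the first list: 2017-04-20 through 2017-04-27, 2017-04-30 through 2017-05-06, 2017-05-23 through 2017-05-29.
Merge the second list: 2017-04-29 through 2017-05-03, 2017-05-09 through 2017-05-11, 2017-05-15 through 2017-05-18, 2017-05-27 through 2017-06-01.
2017-04-20 through 2017-04-27: no B overlap → unchanged.
2017-04-30 through 2017-05-06 minus B → 2017-05-04 through 2017-05-06.
2017-05-23 through 2017-05-29 minus B → 2017-05-23 through 2017-05-26.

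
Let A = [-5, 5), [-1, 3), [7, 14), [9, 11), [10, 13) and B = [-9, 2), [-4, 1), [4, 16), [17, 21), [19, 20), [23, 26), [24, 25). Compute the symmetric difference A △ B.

Merge the first list: [-5, 5), [7, 14).
Merge the second list: [-9, 2), [4, 16), [17, 21), [23, 26).
Only in the first: [2, 4).
Only in the second: [-9, -5), [5, 7), [14, 16), [17, 21), [23, 26).
Together these are the periods covered by exactly one.

[-9, -5) ∪ [2, 4) ∪ [5, 7) ∪ [14, 16) ∪ [17, 21) ∪ [23, 26)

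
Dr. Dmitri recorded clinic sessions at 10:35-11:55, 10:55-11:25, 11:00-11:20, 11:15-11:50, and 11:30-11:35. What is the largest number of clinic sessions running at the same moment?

4

Sweep endpoints in order; track running count of active intervals.
Peak of 4 reached at 11:15.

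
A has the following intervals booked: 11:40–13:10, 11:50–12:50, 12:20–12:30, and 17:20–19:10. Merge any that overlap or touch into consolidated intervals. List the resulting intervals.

11:50–12:50 overlaps/touches 11:40–13:10 → extend to 11:40–13:10.
12:20–12:30 overlaps/touches 11:40–13:10 → extend to 11:40–13:10.
17:20–19:10 is disjoint → start new block.

11:40–13:10, 17:20–19:10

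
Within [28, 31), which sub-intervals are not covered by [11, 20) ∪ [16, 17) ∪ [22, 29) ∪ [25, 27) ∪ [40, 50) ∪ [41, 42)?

The merged coverage is [11, 20), [22, 29), [40, 50).
Uncovered inside [28, 31): [29, 31).

[29, 31)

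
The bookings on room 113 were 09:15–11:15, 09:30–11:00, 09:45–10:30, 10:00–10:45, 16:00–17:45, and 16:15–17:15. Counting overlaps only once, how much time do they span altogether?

3 h 45 min

Merged: 09:15-11:15, 16:00-17:45.
Lengths: 2 h + 1 h 45 min = 3 h 45 min.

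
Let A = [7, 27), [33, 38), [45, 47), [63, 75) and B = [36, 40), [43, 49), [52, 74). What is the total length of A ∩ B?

15

A ∩ B = [36, 38), [45, 47), [63, 74).
Total: 2 + 2 + 11 = 15.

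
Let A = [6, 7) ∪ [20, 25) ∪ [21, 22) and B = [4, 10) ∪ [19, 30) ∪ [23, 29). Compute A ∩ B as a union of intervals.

A, merged: [6, 7), [20, 25).
B, merged: [4, 10), [19, 30).
[6, 7) overlaps B on [6, 7).
[20, 25) overlaps B on [20, 25).

[6, 7) ∪ [20, 25)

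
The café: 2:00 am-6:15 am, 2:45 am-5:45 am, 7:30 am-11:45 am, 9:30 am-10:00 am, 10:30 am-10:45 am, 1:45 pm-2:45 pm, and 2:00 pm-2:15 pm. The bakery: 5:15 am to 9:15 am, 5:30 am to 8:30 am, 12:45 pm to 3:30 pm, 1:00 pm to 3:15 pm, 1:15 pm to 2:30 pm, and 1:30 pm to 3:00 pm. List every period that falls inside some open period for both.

5:15 am–6:15 am, 7:30 am–9:15 am, 1:45 pm–2:45 pm

A, merged: 2:00 am–6:15 am, 7:30 am–11:45 am, 1:45 pm–2:45 pm.
B, merged: 5:15 am–9:15 am, 12:45 pm–3:30 pm.
2:00 am–6:15 am ∩ B → 5:15 am–6:15 am.
7:30 am–11:45 am ∩ B → 7:30 am–9:15 am.
1:45 pm–2:45 pm ∩ B → 1:45 pm–2:45 pm.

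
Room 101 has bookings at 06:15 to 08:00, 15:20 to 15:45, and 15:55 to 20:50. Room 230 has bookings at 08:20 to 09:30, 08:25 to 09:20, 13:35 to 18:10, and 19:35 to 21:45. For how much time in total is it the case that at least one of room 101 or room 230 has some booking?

11 h 5 min

B, merged: 08:20–09:30, 13:35–18:10, 19:35–21:45.
A ∪ B = 06:15–08:00, 08:20–09:30, 13:35–21:45.
Total: 1 h 45 min + 1 h 10 min + 8 h 10 min = 11 h 5 min.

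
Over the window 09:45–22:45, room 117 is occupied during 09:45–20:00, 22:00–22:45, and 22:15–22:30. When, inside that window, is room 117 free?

After merging, the occupied span is 09:45–20:00, 22:00–22:45.
Complement within 09:45–22:45: 20:00–22:00.

20:00–22:00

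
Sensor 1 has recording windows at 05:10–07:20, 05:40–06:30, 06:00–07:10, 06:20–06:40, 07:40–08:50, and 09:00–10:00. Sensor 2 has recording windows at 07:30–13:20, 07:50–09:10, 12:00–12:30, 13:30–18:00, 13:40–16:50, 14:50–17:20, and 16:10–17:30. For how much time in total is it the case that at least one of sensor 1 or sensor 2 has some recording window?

12 h 30 min

First set merges to 05:10-07:20, 07:40-08:50, 09:00-10:00.
Second set merges to 07:30-13:20, 13:30-18:00.
A ∪ B = 05:10-07:20, 07:30-13:20, 13:30-18:00.
Total: 2 h 10 min + 5 h 50 min + 4 h 30 min = 12 h 30 min.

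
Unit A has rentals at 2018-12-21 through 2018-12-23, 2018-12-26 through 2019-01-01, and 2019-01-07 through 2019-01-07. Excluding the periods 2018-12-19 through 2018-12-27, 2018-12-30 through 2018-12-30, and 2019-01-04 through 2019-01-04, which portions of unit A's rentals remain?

2018-12-21 through 2018-12-23: entirely removed.
2018-12-26 through 2019-01-01 \ B = 2018-12-28 through 2018-12-29, 2018-12-31 through 2019-01-01.
2019-01-07 through 2019-01-07: nothing removed.

2018-12-28 through 2018-12-29, 2018-12-31 through 2019-01-01, 2019-01-07 through 2019-01-07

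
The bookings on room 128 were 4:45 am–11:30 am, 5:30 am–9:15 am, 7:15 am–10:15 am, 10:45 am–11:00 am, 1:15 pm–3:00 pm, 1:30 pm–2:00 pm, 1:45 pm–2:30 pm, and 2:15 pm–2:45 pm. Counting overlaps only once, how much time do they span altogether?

8 h 30 min

Merged: 4:45 am–11:30 am, 1:15 pm–3:00 pm.
Lengths: 6 h 45 min + 1 h 45 min = 8 h 30 min.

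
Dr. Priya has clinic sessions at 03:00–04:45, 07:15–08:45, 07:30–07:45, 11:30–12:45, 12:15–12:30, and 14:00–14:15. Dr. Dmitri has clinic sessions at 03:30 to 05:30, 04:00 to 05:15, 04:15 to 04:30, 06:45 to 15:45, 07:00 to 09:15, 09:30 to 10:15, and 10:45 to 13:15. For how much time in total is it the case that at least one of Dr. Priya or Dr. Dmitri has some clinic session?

11 h 30 min

A, merged: 03:00-04:45, 07:15-08:45, 11:30-12:45, 14:00-14:15.
B, merged: 03:30-05:30, 06:45-15:45.
A ∪ B = 03:00-05:30, 06:45-15:45.
Total: 2 h 30 min + 9 h = 11 h 30 min.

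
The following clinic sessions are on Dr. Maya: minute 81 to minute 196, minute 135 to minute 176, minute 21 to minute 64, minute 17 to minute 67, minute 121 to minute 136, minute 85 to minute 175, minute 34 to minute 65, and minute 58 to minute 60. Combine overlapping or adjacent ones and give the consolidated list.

Sort by start: minute 17 to minute 67, minute 21 to minute 64, minute 34 to minute 65, minute 58 to minute 60, minute 81 to minute 196, minute 85 to minute 175, minute 121 to minute 136, minute 135 to minute 176.
minute 21 to minute 64 overlaps/touches minute 17 to minute 67 → extend to minute 17 to minute 67.
minute 34 to minute 65 overlaps/touches minute 17 to minute 67 → extend to minute 17 to minute 67.
minute 58 to minute 60 overlaps/touches minute 17 to minute 67 → extend to minute 17 to minute 67.
minute 81 to minute 196 is disjoint → start new block.
minute 85 to minute 175 overlaps/touches minute 81 to minute 196 → extend to minute 81 to minute 196.
minute 121 to minute 136 overlaps/touches minute 81 to minute 196 → extend to minute 81 to minute 196.
minute 135 to minute 176 overlaps/touches minute 81 to minute 196 → extend to minute 81 to minute 196.

minute 17 to minute 67, minute 81 to minute 196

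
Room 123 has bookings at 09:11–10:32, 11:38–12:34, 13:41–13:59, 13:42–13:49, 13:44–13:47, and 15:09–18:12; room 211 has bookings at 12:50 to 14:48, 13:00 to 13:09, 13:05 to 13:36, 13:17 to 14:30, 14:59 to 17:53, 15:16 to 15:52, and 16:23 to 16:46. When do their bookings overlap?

First set merges to 09:11–10:32, 11:38–12:34, 13:41–13:59, 15:09–18:12.
Second set merges to 12:50–14:48, 14:59–17:53.
09:11–10:32: no overlap with the second set.
11:38–12:34: no overlap with the second set.
13:41–13:59 meets the second set on 13:41–13:59.
15:09–18:12 meets the second set on 15:09–17:53.

13:41–13:59, 15:09–17:53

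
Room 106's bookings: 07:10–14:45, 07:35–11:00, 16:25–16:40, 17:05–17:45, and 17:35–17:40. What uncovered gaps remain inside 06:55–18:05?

06:55-07:10, 14:45-16:25, 16:40-17:05, 17:45-18:05

After merging, the occupied span is 07:10-14:45, 16:25-16:40, 17:05-17:45.
Uncovered inside 06:55-18:05: 06:55-07:10, 14:45-16:25, 16:40-17:05, 17:45-18:05.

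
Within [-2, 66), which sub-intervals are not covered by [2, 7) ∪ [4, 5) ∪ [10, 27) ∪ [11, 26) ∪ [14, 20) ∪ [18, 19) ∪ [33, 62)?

[-2, 2) ∪ [7, 10) ∪ [27, 33) ∪ [62, 66)

After merging, the occupied span is [2, 7), [10, 27), [33, 62).
Complement within [-2, 66): [-2, 2), [7, 10), [27, 33), [62, 66).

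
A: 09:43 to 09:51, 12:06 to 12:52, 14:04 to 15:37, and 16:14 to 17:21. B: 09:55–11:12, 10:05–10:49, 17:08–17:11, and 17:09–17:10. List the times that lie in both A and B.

17:08–17:11

Second set merges to 09:55–11:12, 17:08–17:11.
09:43–09:51 falls entirely outside B.
12:06–12:52 falls entirely outside B.
14:04–15:37 falls entirely outside B.
16:14–17:21 overlaps B on 17:08–17:11.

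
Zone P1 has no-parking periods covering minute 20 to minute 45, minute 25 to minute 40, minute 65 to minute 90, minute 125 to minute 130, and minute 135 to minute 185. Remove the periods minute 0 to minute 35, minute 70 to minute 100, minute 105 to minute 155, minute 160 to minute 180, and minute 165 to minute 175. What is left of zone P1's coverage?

A, merged: minute 20 to minute 45, minute 65 to minute 90, minute 125 to minute 130, minute 135 to minute 185.
B, merged: minute 0 to minute 35, minute 70 to minute 100, minute 105 to minute 155, minute 160 to minute 180.
minute 20 to minute 45 with B removed leaves minute 35 to minute 45.
minute 65 to minute 90 with B removed leaves minute 65 to minute 70.
minute 125 to minute 130 lies entirely inside B → drops out.
minute 135 to minute 185 with B removed leaves minute 155 to minute 160, minute 180 to minute 185.

minute 35 to minute 45, minute 65 to minute 70, minute 155 to minute 160, minute 180 to minute 185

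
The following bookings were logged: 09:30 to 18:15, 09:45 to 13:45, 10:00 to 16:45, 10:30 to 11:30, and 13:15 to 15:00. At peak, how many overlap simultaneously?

Sweep endpoints in order; track running count of active intervals.
Peak of 4 reached at 10:30.

4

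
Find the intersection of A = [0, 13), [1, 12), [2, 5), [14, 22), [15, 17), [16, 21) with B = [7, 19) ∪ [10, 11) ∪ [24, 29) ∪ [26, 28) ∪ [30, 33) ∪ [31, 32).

[7, 13) ∪ [14, 19)

A, merged: [0, 13), [14, 22).
B, merged: [7, 19), [24, 29), [30, 33).
[0, 13) ∩ B → [7, 13).
[14, 22) ∩ B → [14, 19).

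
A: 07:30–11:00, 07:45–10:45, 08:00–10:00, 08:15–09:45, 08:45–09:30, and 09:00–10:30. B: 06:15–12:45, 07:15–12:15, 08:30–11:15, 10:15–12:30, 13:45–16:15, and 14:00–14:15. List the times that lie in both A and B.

07:30-11:00

Merge the first list: 07:30-11:00.
Merge the second list: 06:15-12:45, 13:45-16:15.
07:30-11:00 meets the second set on 07:30-11:00.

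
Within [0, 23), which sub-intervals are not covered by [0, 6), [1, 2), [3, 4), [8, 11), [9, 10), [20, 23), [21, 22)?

After merging, the occupied span is [0, 6), [8, 11), [20, 23).
Uncovered inside [0, 23): [6, 8), [11, 20).

[6, 8) ∪ [11, 20)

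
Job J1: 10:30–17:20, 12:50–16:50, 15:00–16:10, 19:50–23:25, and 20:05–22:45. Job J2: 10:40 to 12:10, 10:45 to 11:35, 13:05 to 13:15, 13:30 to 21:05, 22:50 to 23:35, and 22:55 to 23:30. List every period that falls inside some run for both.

Merge the first list: 10:30–17:20, 19:50–23:25.
Merge the second list: 10:40–12:10, 13:05–13:15, 13:30–21:05, 22:50–23:35.
10:30–17:20 ∩ B → 10:40–12:10, 13:05–13:15, 13:30–17:20.
19:50–23:25 ∩ B → 19:50–21:05, 22:50–23:25.

10:40–12:10, 13:05–13:15, 13:30–17:20, 19:50–21:05, 22:50–23:25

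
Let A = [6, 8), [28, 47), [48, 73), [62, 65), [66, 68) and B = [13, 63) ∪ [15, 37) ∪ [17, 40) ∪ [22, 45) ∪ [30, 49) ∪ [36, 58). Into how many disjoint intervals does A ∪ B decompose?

Merge the first list: [6, 8), [28, 47), [48, 73).
Merge the second list: [13, 63).
A ∪ B = [6, 8), [13, 73).
That is 2 disjoint pieces.

2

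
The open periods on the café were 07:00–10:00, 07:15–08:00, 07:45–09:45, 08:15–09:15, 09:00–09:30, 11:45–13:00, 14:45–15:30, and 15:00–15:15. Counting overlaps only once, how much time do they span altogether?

Merged: 07:00–10:00, 11:45–13:00, 14:45–15:30.
Lengths: 3 h + 1 h 15 min + 45 min = 5 h.

5 h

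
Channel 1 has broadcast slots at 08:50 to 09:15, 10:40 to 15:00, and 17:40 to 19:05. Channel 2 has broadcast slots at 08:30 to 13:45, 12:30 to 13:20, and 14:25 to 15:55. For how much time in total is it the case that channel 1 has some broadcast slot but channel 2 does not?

B, merged: 08:30–13:45, 14:25–15:55.
A \ B = 13:45–14:25, 17:40–19:05.
Total: 40 min + 1 h 25 min = 2 h 5 min.

2 h 5 min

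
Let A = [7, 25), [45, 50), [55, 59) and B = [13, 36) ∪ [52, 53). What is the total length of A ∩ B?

A ∩ B = [13, 25).
Total: 12.

12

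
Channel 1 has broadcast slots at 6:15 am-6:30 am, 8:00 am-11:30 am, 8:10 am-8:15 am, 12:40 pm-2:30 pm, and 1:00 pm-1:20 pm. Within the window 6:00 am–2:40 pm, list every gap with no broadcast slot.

6:00 am–6:15 am, 6:30 am–8:00 am, 11:30 am–12:40 pm, 2:30 pm–2:40 pm

After merging, the occupied span is 6:15 am–6:30 am, 8:00 am–11:30 am, 12:40 pm–2:30 pm.
Uncovered inside 6:00 am–2:40 pm: 6:00 am–6:15 am, 6:30 am–8:00 am, 11:30 am–12:40 pm, 2:30 pm–2:40 pm.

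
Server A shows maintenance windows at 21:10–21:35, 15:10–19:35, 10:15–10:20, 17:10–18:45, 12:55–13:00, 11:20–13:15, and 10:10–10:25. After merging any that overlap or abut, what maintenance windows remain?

Sort by start: 10:10–10:25, 10:15–10:20, 11:20–13:15, 12:55–13:00, 15:10–19:35, 17:10–18:45, 21:10–21:35.
10:15–10:20 overlaps/touches 10:10–10:25 → extend to 10:10–10:25.
11:20–13:15 is disjoint → start new block.
12:55–13:00 overlaps/touches 11:20–13:15 → extend to 11:20–13:15.
15:10–19:35 is disjoint → start new block.
17:10–18:45 overlaps/touches 15:10–19:35 → extend to 15:10–19:35.
21:10–21:35 is disjoint → start new block.

10:10–10:25, 11:20–13:15, 15:10–19:35, 21:10–21:35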